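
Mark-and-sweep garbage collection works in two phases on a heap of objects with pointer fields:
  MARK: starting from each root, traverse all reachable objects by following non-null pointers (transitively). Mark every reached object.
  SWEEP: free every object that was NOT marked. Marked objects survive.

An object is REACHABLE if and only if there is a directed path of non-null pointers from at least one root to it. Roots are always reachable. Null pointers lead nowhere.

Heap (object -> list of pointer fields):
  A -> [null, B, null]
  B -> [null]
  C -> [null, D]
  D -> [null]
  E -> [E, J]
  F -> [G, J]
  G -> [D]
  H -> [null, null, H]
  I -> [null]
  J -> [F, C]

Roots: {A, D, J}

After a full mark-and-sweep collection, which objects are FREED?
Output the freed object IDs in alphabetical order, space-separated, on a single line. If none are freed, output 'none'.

Answer: E H I

Derivation:
Roots: A D J
Mark A: refs=null B null, marked=A
Mark D: refs=null, marked=A D
Mark J: refs=F C, marked=A D J
Mark B: refs=null, marked=A B D J
Mark F: refs=G J, marked=A B D F J
Mark C: refs=null D, marked=A B C D F J
Mark G: refs=D, marked=A B C D F G J
Unmarked (collected): E H I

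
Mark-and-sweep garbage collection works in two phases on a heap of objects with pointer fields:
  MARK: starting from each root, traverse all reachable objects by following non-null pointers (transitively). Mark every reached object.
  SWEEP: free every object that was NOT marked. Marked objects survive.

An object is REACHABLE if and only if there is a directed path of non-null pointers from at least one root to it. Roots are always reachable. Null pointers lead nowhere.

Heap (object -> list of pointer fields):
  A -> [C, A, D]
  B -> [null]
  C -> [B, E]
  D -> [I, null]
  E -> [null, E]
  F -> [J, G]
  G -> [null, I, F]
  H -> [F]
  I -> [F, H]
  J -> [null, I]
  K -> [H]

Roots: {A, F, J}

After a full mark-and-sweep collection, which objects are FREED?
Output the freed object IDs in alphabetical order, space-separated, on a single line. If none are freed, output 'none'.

Answer: K

Derivation:
Roots: A F J
Mark A: refs=C A D, marked=A
Mark F: refs=J G, marked=A F
Mark J: refs=null I, marked=A F J
Mark C: refs=B E, marked=A C F J
Mark D: refs=I null, marked=A C D F J
Mark G: refs=null I F, marked=A C D F G J
Mark I: refs=F H, marked=A C D F G I J
Mark B: refs=null, marked=A B C D F G I J
Mark E: refs=null E, marked=A B C D E F G I J
Mark H: refs=F, marked=A B C D E F G H I J
Unmarked (collected): K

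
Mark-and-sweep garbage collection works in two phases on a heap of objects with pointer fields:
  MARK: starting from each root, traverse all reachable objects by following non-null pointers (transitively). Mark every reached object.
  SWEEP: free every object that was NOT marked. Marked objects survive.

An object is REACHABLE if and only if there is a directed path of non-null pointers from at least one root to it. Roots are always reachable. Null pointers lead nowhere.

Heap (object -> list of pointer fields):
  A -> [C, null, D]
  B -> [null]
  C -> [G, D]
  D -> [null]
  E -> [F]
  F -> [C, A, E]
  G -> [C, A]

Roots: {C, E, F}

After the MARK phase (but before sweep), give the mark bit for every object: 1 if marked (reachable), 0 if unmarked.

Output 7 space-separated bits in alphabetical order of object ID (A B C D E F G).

Answer: 1 0 1 1 1 1 1

Derivation:
Roots: C E F
Mark C: refs=G D, marked=C
Mark E: refs=F, marked=C E
Mark F: refs=C A E, marked=C E F
Mark G: refs=C A, marked=C E F G
Mark D: refs=null, marked=C D E F G
Mark A: refs=C null D, marked=A C D E F G
Unmarked (collected): B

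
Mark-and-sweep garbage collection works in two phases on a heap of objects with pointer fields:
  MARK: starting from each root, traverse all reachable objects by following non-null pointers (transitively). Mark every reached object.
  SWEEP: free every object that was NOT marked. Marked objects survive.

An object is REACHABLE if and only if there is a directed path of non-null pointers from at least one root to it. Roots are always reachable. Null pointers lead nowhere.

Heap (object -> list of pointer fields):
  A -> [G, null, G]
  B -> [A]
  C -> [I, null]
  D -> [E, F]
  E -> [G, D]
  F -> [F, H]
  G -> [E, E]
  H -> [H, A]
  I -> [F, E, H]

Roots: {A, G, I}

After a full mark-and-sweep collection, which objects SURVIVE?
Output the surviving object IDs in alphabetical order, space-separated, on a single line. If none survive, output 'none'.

Answer: A D E F G H I

Derivation:
Roots: A G I
Mark A: refs=G null G, marked=A
Mark G: refs=E E, marked=A G
Mark I: refs=F E H, marked=A G I
Mark E: refs=G D, marked=A E G I
Mark F: refs=F H, marked=A E F G I
Mark H: refs=H A, marked=A E F G H I
Mark D: refs=E F, marked=A D E F G H I
Unmarked (collected): B C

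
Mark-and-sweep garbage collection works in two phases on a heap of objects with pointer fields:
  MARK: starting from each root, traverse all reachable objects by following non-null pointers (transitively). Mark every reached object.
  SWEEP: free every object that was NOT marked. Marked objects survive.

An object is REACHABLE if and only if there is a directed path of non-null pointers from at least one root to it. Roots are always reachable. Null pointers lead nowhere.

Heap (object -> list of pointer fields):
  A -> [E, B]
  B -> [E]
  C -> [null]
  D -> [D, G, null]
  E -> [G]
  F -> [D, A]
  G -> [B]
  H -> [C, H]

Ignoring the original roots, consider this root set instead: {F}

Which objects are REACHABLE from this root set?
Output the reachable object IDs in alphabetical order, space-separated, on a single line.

Roots: F
Mark F: refs=D A, marked=F
Mark D: refs=D G null, marked=D F
Mark A: refs=E B, marked=A D F
Mark G: refs=B, marked=A D F G
Mark E: refs=G, marked=A D E F G
Mark B: refs=E, marked=A B D E F G
Unmarked (collected): C H

Answer: A B D E F G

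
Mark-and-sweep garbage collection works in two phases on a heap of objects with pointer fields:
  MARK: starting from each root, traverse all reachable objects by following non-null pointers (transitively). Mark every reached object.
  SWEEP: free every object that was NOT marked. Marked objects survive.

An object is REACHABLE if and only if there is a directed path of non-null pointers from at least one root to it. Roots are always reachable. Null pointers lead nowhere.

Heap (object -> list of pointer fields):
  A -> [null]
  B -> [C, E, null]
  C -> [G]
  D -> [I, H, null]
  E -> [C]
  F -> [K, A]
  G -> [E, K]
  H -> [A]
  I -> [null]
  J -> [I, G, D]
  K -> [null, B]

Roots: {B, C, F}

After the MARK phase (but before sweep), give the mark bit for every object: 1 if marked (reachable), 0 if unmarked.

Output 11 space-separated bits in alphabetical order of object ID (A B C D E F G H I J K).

Answer: 1 1 1 0 1 1 1 0 0 0 1

Derivation:
Roots: B C F
Mark B: refs=C E null, marked=B
Mark C: refs=G, marked=B C
Mark F: refs=K A, marked=B C F
Mark E: refs=C, marked=B C E F
Mark G: refs=E K, marked=B C E F G
Mark K: refs=null B, marked=B C E F G K
Mark A: refs=null, marked=A B C E F G K
Unmarked (collected): D H I J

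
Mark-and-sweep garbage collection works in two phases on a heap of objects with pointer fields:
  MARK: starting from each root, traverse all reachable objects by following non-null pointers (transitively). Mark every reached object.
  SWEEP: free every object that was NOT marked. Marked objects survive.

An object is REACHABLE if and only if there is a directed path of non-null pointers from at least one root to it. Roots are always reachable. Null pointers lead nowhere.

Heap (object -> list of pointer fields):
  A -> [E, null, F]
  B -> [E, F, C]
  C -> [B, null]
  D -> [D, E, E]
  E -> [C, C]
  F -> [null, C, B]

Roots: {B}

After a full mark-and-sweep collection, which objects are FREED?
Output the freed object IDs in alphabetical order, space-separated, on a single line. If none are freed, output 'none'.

Roots: B
Mark B: refs=E F C, marked=B
Mark E: refs=C C, marked=B E
Mark F: refs=null C B, marked=B E F
Mark C: refs=B null, marked=B C E F
Unmarked (collected): A D

Answer: A D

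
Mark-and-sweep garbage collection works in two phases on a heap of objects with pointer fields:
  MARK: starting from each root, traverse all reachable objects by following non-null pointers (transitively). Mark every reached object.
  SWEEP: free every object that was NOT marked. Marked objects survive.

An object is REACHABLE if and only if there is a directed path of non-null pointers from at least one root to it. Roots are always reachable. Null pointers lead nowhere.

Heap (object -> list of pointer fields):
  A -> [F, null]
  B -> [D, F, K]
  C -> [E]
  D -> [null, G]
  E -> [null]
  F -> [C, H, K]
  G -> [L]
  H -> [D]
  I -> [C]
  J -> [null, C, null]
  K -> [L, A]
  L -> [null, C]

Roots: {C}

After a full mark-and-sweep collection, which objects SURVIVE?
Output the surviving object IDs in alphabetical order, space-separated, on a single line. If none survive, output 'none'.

Answer: C E

Derivation:
Roots: C
Mark C: refs=E, marked=C
Mark E: refs=null, marked=C E
Unmarked (collected): A B D F G H I J K L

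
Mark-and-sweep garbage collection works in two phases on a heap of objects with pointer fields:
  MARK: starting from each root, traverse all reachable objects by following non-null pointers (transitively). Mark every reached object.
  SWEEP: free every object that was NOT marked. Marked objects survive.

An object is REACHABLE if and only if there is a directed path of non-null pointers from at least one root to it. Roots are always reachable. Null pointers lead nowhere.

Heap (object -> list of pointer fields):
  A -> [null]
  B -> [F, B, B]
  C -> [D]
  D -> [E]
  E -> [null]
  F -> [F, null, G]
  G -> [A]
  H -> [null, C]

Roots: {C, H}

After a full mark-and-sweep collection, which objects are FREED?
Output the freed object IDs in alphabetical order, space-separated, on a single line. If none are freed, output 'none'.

Answer: A B F G

Derivation:
Roots: C H
Mark C: refs=D, marked=C
Mark H: refs=null C, marked=C H
Mark D: refs=E, marked=C D H
Mark E: refs=null, marked=C D E H
Unmarked (collected): A B F G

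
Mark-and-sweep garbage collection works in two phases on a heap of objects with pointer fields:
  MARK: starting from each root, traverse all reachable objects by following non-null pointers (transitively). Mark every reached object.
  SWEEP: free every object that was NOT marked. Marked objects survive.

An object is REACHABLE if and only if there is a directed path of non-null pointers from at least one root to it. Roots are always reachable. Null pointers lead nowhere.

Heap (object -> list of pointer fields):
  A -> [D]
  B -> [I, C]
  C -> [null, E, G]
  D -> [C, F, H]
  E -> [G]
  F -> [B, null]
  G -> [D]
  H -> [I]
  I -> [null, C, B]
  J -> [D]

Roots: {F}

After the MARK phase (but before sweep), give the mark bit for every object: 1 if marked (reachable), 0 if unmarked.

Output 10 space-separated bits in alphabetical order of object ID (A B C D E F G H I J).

Roots: F
Mark F: refs=B null, marked=F
Mark B: refs=I C, marked=B F
Mark I: refs=null C B, marked=B F I
Mark C: refs=null E G, marked=B C F I
Mark E: refs=G, marked=B C E F I
Mark G: refs=D, marked=B C E F G I
Mark D: refs=C F H, marked=B C D E F G I
Mark H: refs=I, marked=B C D E F G H I
Unmarked (collected): A J

Answer: 0 1 1 1 1 1 1 1 1 0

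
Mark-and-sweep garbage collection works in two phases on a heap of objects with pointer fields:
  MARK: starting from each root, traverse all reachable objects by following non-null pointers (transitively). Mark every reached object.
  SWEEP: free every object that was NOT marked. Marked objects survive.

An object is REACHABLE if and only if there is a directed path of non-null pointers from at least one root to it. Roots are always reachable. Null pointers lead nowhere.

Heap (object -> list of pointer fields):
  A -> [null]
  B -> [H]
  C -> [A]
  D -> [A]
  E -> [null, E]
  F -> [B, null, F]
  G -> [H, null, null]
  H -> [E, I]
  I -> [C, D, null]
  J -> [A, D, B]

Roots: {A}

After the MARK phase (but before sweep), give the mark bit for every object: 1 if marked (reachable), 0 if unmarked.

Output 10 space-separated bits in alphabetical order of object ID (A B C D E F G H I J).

Roots: A
Mark A: refs=null, marked=A
Unmarked (collected): B C D E F G H I J

Answer: 1 0 0 0 0 0 0 0 0 0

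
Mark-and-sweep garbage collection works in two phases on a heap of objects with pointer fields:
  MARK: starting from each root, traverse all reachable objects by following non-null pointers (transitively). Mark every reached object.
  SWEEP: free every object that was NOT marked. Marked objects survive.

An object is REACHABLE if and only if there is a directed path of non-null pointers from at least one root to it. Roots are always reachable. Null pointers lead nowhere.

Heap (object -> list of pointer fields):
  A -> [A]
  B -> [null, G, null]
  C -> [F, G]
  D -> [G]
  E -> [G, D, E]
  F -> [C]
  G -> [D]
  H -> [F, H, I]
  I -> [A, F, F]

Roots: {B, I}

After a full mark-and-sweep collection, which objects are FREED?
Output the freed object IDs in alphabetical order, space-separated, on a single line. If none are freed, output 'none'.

Answer: E H

Derivation:
Roots: B I
Mark B: refs=null G null, marked=B
Mark I: refs=A F F, marked=B I
Mark G: refs=D, marked=B G I
Mark A: refs=A, marked=A B G I
Mark F: refs=C, marked=A B F G I
Mark D: refs=G, marked=A B D F G I
Mark C: refs=F G, marked=A B C D F G I
Unmarked (collected): E H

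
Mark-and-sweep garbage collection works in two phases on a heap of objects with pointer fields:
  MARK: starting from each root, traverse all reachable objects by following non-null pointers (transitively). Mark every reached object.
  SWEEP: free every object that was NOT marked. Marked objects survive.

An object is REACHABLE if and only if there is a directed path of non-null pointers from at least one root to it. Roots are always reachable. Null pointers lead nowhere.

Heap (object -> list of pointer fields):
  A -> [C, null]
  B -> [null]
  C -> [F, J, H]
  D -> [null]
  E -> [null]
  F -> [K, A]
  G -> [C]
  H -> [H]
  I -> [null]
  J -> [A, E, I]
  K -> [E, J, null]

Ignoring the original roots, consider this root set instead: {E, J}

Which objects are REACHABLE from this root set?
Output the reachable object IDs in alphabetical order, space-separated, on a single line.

Roots: E J
Mark E: refs=null, marked=E
Mark J: refs=A E I, marked=E J
Mark A: refs=C null, marked=A E J
Mark I: refs=null, marked=A E I J
Mark C: refs=F J H, marked=A C E I J
Mark F: refs=K A, marked=A C E F I J
Mark H: refs=H, marked=A C E F H I J
Mark K: refs=E J null, marked=A C E F H I J K
Unmarked (collected): B D G

Answer: A C E F H I J K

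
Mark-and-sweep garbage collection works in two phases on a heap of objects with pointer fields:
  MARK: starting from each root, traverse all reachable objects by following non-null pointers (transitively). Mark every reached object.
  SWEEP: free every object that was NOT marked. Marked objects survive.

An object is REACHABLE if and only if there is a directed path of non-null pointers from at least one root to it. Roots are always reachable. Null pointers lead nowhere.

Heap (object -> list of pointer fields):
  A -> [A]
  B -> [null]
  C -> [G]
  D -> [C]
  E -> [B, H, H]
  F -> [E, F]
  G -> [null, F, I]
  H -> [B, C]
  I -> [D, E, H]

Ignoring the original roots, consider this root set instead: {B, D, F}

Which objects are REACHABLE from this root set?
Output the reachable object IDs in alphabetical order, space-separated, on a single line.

Answer: B C D E F G H I

Derivation:
Roots: B D F
Mark B: refs=null, marked=B
Mark D: refs=C, marked=B D
Mark F: refs=E F, marked=B D F
Mark C: refs=G, marked=B C D F
Mark E: refs=B H H, marked=B C D E F
Mark G: refs=null F I, marked=B C D E F G
Mark H: refs=B C, marked=B C D E F G H
Mark I: refs=D E H, marked=B C D E F G H I
Unmarked (collected): A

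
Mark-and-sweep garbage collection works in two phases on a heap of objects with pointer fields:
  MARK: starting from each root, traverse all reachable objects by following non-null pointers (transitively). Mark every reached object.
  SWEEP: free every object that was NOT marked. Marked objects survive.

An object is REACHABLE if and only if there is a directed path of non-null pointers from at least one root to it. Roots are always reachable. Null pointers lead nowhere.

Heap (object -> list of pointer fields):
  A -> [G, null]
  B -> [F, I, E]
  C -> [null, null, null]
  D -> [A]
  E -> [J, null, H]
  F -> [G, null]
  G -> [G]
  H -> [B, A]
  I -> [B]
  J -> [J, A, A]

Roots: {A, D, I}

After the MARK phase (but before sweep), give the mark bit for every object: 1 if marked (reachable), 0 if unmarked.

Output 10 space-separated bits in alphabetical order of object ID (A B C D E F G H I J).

Roots: A D I
Mark A: refs=G null, marked=A
Mark D: refs=A, marked=A D
Mark I: refs=B, marked=A D I
Mark G: refs=G, marked=A D G I
Mark B: refs=F I E, marked=A B D G I
Mark F: refs=G null, marked=A B D F G I
Mark E: refs=J null H, marked=A B D E F G I
Mark J: refs=J A A, marked=A B D E F G I J
Mark H: refs=B A, marked=A B D E F G H I J
Unmarked (collected): C

Answer: 1 1 0 1 1 1 1 1 1 1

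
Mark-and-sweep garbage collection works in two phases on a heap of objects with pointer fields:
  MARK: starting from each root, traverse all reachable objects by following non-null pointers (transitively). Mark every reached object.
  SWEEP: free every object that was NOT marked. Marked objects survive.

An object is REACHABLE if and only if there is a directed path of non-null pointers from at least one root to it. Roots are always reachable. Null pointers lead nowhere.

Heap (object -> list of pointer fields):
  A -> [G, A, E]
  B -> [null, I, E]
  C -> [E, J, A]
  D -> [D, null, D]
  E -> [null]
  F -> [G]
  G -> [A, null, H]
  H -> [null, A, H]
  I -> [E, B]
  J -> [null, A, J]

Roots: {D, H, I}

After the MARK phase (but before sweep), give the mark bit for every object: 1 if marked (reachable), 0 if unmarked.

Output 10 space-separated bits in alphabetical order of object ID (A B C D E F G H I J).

Roots: D H I
Mark D: refs=D null D, marked=D
Mark H: refs=null A H, marked=D H
Mark I: refs=E B, marked=D H I
Mark A: refs=G A E, marked=A D H I
Mark E: refs=null, marked=A D E H I
Mark B: refs=null I E, marked=A B D E H I
Mark G: refs=A null H, marked=A B D E G H I
Unmarked (collected): C F J

Answer: 1 1 0 1 1 0 1 1 1 0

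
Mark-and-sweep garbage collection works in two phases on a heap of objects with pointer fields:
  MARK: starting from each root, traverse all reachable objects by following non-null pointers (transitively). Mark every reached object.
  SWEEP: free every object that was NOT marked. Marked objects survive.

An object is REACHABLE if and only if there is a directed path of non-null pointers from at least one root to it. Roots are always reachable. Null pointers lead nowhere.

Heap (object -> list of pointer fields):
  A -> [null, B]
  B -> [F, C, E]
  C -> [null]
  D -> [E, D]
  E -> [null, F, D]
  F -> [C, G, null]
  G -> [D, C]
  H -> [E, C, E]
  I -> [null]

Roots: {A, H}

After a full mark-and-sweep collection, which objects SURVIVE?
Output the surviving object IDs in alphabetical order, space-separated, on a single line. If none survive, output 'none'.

Answer: A B C D E F G H

Derivation:
Roots: A H
Mark A: refs=null B, marked=A
Mark H: refs=E C E, marked=A H
Mark B: refs=F C E, marked=A B H
Mark E: refs=null F D, marked=A B E H
Mark C: refs=null, marked=A B C E H
Mark F: refs=C G null, marked=A B C E F H
Mark D: refs=E D, marked=A B C D E F H
Mark G: refs=D C, marked=A B C D E F G H
Unmarked (collected): I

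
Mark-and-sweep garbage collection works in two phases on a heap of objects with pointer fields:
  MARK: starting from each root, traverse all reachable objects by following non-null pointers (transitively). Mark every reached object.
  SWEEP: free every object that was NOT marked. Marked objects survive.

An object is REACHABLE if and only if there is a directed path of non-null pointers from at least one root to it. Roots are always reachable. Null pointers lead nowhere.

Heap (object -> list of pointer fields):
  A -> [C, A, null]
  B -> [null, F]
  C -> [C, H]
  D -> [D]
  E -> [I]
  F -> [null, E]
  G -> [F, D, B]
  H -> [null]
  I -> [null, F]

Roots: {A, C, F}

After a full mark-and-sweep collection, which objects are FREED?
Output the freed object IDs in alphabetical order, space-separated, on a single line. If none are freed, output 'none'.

Roots: A C F
Mark A: refs=C A null, marked=A
Mark C: refs=C H, marked=A C
Mark F: refs=null E, marked=A C F
Mark H: refs=null, marked=A C F H
Mark E: refs=I, marked=A C E F H
Mark I: refs=null F, marked=A C E F H I
Unmarked (collected): B D G

Answer: B D G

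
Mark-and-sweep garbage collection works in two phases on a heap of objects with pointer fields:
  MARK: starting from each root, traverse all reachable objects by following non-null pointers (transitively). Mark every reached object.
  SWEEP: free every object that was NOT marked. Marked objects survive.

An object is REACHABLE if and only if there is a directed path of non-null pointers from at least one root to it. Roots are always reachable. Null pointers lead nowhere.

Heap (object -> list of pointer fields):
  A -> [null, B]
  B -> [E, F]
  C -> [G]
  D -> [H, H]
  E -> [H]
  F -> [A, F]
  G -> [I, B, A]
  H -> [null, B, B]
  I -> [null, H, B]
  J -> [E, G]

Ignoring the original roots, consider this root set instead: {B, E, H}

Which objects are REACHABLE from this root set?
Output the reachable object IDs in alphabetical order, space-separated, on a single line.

Roots: B E H
Mark B: refs=E F, marked=B
Mark E: refs=H, marked=B E
Mark H: refs=null B B, marked=B E H
Mark F: refs=A F, marked=B E F H
Mark A: refs=null B, marked=A B E F H
Unmarked (collected): C D G I J

Answer: A B E F H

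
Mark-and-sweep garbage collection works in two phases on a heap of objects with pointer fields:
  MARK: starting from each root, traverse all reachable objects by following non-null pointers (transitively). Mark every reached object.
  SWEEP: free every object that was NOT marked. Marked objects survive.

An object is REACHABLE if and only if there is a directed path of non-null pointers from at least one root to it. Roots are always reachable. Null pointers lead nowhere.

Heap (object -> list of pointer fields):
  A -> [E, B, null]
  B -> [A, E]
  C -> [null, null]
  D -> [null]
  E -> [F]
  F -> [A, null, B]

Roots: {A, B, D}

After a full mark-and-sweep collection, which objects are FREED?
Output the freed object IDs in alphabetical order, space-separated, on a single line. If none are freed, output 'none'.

Roots: A B D
Mark A: refs=E B null, marked=A
Mark B: refs=A E, marked=A B
Mark D: refs=null, marked=A B D
Mark E: refs=F, marked=A B D E
Mark F: refs=A null B, marked=A B D E F
Unmarked (collected): C

Answer: C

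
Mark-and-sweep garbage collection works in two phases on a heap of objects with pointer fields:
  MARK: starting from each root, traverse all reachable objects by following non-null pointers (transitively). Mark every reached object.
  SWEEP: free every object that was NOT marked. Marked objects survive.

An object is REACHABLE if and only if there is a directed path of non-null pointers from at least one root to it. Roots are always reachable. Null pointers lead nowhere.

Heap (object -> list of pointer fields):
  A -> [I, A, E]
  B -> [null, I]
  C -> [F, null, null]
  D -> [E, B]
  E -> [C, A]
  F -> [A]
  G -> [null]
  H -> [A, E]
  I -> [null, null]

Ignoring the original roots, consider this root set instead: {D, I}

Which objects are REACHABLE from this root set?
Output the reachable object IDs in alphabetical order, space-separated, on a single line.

Roots: D I
Mark D: refs=E B, marked=D
Mark I: refs=null null, marked=D I
Mark E: refs=C A, marked=D E I
Mark B: refs=null I, marked=B D E I
Mark C: refs=F null null, marked=B C D E I
Mark A: refs=I A E, marked=A B C D E I
Mark F: refs=A, marked=A B C D E F I
Unmarked (collected): G H

Answer: A B C D E F I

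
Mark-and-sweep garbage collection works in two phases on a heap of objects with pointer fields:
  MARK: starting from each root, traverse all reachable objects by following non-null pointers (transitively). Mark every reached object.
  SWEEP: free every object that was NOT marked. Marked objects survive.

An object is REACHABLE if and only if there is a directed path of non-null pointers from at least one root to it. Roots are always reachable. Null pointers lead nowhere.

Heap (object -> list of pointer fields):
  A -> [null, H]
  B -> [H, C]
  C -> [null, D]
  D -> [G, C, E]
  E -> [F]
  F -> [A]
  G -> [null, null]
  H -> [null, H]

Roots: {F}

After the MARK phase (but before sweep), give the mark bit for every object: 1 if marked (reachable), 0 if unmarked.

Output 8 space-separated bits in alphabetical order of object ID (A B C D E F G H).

Roots: F
Mark F: refs=A, marked=F
Mark A: refs=null H, marked=A F
Mark H: refs=null H, marked=A F H
Unmarked (collected): B C D E G

Answer: 1 0 0 0 0 1 0 1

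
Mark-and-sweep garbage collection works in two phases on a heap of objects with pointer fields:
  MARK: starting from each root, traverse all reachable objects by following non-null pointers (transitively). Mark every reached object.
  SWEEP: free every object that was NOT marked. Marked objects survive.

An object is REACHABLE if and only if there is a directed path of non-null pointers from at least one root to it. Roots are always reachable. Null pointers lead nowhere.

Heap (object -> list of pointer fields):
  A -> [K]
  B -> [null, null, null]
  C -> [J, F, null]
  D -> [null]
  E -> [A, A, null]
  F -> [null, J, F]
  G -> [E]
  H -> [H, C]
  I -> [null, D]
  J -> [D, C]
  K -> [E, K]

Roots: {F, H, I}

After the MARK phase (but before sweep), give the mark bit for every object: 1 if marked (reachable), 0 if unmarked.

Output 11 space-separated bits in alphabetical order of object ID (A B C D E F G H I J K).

Roots: F H I
Mark F: refs=null J F, marked=F
Mark H: refs=H C, marked=F H
Mark I: refs=null D, marked=F H I
Mark J: refs=D C, marked=F H I J
Mark C: refs=J F null, marked=C F H I J
Mark D: refs=null, marked=C D F H I J
Unmarked (collected): A B E G K

Answer: 0 0 1 1 0 1 0 1 1 1 0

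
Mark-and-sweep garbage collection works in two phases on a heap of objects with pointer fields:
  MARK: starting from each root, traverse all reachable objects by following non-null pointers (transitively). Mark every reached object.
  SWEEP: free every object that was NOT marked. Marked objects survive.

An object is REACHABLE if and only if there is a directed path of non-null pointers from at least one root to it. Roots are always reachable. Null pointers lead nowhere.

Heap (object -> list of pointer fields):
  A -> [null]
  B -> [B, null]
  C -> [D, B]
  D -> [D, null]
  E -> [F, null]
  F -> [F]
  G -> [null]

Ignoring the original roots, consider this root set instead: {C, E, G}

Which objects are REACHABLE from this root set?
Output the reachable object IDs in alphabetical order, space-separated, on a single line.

Answer: B C D E F G

Derivation:
Roots: C E G
Mark C: refs=D B, marked=C
Mark E: refs=F null, marked=C E
Mark G: refs=null, marked=C E G
Mark D: refs=D null, marked=C D E G
Mark B: refs=B null, marked=B C D E G
Mark F: refs=F, marked=B C D E F G
Unmarked (collected): A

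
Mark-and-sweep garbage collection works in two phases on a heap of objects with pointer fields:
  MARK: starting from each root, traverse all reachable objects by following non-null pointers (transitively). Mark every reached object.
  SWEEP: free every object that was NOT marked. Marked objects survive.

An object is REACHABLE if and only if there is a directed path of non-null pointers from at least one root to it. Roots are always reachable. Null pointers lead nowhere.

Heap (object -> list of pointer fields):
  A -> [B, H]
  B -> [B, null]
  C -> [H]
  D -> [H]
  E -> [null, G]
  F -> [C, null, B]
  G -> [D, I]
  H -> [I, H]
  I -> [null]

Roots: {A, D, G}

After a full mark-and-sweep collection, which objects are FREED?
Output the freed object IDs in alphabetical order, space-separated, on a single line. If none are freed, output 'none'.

Roots: A D G
Mark A: refs=B H, marked=A
Mark D: refs=H, marked=A D
Mark G: refs=D I, marked=A D G
Mark B: refs=B null, marked=A B D G
Mark H: refs=I H, marked=A B D G H
Mark I: refs=null, marked=A B D G H I
Unmarked (collected): C E F

Answer: C E F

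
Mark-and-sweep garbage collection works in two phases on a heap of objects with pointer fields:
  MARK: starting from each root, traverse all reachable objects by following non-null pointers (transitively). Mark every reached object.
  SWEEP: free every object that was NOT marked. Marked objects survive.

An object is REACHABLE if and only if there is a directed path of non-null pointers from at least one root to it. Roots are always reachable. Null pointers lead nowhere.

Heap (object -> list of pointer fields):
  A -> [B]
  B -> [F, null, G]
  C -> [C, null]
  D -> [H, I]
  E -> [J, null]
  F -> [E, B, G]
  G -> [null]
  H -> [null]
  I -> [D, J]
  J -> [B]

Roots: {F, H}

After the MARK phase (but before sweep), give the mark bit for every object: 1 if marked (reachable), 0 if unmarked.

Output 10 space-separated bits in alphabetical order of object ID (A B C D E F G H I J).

Roots: F H
Mark F: refs=E B G, marked=F
Mark H: refs=null, marked=F H
Mark E: refs=J null, marked=E F H
Mark B: refs=F null G, marked=B E F H
Mark G: refs=null, marked=B E F G H
Mark J: refs=B, marked=B E F G H J
Unmarked (collected): A C D I

Answer: 0 1 0 0 1 1 1 1 0 1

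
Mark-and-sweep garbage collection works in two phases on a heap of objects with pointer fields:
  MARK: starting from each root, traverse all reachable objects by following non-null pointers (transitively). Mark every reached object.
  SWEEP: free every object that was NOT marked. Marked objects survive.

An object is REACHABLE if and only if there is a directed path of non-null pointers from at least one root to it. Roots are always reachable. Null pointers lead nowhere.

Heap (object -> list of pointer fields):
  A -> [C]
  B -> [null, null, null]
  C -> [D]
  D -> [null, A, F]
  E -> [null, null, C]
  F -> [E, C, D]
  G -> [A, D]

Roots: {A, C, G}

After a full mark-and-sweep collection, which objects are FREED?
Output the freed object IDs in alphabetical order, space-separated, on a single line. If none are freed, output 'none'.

Answer: B

Derivation:
Roots: A C G
Mark A: refs=C, marked=A
Mark C: refs=D, marked=A C
Mark G: refs=A D, marked=A C G
Mark D: refs=null A F, marked=A C D G
Mark F: refs=E C D, marked=A C D F G
Mark E: refs=null null C, marked=A C D E F G
Unmarked (collected): B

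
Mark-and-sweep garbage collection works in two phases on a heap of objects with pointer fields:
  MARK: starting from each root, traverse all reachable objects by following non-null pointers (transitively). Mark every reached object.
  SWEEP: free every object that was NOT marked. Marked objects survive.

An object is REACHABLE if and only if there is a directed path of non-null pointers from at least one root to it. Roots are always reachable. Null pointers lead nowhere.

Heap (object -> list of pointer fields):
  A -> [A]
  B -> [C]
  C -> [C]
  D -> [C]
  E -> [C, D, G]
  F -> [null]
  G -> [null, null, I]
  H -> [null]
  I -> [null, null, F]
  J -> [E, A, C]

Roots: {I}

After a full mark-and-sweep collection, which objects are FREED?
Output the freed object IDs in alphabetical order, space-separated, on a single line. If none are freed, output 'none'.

Roots: I
Mark I: refs=null null F, marked=I
Mark F: refs=null, marked=F I
Unmarked (collected): A B C D E G H J

Answer: A B C D E G H J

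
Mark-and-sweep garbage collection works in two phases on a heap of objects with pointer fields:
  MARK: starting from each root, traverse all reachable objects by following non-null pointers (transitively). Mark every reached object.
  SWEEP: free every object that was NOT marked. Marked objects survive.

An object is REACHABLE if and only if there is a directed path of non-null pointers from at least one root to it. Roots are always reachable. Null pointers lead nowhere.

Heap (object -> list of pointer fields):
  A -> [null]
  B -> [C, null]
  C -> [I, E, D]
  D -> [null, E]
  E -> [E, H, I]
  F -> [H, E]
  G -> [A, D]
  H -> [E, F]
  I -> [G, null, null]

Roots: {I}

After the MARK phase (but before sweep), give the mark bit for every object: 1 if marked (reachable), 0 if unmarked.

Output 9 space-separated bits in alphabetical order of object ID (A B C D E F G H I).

Roots: I
Mark I: refs=G null null, marked=I
Mark G: refs=A D, marked=G I
Mark A: refs=null, marked=A G I
Mark D: refs=null E, marked=A D G I
Mark E: refs=E H I, marked=A D E G I
Mark H: refs=E F, marked=A D E G H I
Mark F: refs=H E, marked=A D E F G H I
Unmarked (collected): B C

Answer: 1 0 0 1 1 1 1 1 1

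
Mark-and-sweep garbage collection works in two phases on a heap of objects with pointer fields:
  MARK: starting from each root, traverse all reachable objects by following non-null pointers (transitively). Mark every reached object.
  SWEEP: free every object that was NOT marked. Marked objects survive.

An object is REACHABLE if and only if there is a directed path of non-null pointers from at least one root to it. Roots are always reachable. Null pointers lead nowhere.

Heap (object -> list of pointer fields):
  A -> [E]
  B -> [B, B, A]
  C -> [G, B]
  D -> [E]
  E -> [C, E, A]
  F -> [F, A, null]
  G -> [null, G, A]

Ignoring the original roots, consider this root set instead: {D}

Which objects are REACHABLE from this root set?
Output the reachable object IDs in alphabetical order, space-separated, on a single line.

Answer: A B C D E G

Derivation:
Roots: D
Mark D: refs=E, marked=D
Mark E: refs=C E A, marked=D E
Mark C: refs=G B, marked=C D E
Mark A: refs=E, marked=A C D E
Mark G: refs=null G A, marked=A C D E G
Mark B: refs=B B A, marked=A B C D E G
Unmarked (collected): F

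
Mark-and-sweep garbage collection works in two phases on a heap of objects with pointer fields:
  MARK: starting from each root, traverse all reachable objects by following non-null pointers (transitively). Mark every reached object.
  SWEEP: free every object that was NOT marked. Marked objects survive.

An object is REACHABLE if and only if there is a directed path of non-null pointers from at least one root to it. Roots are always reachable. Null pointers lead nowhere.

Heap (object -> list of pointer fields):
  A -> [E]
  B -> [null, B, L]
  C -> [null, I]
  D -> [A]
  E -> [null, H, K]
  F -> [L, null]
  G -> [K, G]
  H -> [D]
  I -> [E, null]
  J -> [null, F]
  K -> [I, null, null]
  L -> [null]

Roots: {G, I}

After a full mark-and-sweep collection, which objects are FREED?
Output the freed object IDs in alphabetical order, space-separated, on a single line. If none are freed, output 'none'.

Roots: G I
Mark G: refs=K G, marked=G
Mark I: refs=E null, marked=G I
Mark K: refs=I null null, marked=G I K
Mark E: refs=null H K, marked=E G I K
Mark H: refs=D, marked=E G H I K
Mark D: refs=A, marked=D E G H I K
Mark A: refs=E, marked=A D E G H I K
Unmarked (collected): B C F J L

Answer: B C F J L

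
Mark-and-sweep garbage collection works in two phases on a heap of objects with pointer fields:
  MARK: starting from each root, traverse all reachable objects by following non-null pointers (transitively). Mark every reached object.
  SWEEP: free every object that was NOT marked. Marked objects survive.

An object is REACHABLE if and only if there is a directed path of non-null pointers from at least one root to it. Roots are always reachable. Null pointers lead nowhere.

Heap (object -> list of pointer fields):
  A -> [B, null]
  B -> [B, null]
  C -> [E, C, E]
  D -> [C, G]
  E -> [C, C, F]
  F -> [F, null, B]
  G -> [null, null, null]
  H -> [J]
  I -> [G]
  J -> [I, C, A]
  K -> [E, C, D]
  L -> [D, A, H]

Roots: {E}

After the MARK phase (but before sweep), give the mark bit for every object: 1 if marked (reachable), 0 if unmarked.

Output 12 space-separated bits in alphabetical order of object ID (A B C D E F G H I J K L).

Roots: E
Mark E: refs=C C F, marked=E
Mark C: refs=E C E, marked=C E
Mark F: refs=F null B, marked=C E F
Mark B: refs=B null, marked=B C E F
Unmarked (collected): A D G H I J K L

Answer: 0 1 1 0 1 1 0 0 0 0 0 0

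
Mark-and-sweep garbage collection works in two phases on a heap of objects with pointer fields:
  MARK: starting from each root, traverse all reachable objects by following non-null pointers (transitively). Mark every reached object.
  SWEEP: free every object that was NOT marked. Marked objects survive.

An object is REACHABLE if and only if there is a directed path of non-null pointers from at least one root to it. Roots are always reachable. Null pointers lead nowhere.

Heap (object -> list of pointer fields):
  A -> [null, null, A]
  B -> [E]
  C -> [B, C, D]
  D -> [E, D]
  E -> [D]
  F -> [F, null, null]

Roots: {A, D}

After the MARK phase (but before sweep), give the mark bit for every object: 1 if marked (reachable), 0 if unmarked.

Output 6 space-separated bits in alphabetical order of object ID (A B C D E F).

Roots: A D
Mark A: refs=null null A, marked=A
Mark D: refs=E D, marked=A D
Mark E: refs=D, marked=A D E
Unmarked (collected): B C F

Answer: 1 0 0 1 1 0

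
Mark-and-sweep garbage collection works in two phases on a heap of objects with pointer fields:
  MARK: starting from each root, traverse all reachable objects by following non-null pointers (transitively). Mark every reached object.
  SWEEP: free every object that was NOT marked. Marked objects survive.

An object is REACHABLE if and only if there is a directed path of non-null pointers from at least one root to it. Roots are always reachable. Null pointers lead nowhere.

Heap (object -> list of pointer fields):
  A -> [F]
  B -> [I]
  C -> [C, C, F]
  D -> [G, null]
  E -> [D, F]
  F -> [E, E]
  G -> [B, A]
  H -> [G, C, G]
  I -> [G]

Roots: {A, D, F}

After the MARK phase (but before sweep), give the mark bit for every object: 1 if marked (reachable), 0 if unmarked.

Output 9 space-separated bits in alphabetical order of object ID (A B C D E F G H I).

Answer: 1 1 0 1 1 1 1 0 1

Derivation:
Roots: A D F
Mark A: refs=F, marked=A
Mark D: refs=G null, marked=A D
Mark F: refs=E E, marked=A D F
Mark G: refs=B A, marked=A D F G
Mark E: refs=D F, marked=A D E F G
Mark B: refs=I, marked=A B D E F G
Mark I: refs=G, marked=A B D E F G I
Unmarked (collected): C H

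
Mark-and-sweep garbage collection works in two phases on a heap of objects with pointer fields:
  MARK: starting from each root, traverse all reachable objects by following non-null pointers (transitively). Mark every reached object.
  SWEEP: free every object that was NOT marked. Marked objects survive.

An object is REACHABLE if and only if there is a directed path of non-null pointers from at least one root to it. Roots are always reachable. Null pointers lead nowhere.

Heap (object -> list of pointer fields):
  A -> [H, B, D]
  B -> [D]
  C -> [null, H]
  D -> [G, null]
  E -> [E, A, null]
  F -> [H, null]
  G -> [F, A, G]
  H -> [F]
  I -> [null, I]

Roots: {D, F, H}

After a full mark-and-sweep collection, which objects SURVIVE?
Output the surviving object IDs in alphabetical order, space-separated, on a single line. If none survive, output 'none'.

Roots: D F H
Mark D: refs=G null, marked=D
Mark F: refs=H null, marked=D F
Mark H: refs=F, marked=D F H
Mark G: refs=F A G, marked=D F G H
Mark A: refs=H B D, marked=A D F G H
Mark B: refs=D, marked=A B D F G H
Unmarked (collected): C E I

Answer: A B D F G H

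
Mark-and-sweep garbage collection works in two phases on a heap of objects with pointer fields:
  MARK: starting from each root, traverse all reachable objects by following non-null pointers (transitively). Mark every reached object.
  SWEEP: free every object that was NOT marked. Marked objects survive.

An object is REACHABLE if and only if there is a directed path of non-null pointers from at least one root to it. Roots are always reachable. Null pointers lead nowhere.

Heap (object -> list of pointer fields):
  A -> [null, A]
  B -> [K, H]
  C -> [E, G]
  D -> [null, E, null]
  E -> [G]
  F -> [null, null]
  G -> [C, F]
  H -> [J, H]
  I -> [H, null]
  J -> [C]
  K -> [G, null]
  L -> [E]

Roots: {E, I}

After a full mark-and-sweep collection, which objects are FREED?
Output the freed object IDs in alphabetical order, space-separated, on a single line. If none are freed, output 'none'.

Roots: E I
Mark E: refs=G, marked=E
Mark I: refs=H null, marked=E I
Mark G: refs=C F, marked=E G I
Mark H: refs=J H, marked=E G H I
Mark C: refs=E G, marked=C E G H I
Mark F: refs=null null, marked=C E F G H I
Mark J: refs=C, marked=C E F G H I J
Unmarked (collected): A B D K L

Answer: A B D K L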